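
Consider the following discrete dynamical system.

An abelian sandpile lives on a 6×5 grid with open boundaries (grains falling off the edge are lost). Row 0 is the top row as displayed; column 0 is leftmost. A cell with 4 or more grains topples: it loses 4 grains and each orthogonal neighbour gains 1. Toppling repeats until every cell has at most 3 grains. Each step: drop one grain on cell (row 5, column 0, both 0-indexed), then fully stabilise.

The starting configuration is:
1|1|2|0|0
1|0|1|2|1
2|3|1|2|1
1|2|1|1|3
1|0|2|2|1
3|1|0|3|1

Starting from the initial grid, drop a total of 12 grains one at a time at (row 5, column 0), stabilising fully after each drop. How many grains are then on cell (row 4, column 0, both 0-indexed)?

1

step 0: 1|1|2|0|0
1|0|1|2|1
2|3|1|2|1
1|2|1|1|3
1|0|2|2|1
3|1|0|3|1
step 1: 1|1|2|0|0
1|0|1|2|1
2|3|1|2|1
1|2|1|1|3
2|0|2|2|1
0|2|0|3|1
step 2: 1|1|2|0|0
1|0|1|2|1
2|3|1|2|1
1|2|1|1|3
2|0|2|2|1
1|2|0|3|1
step 3: 1|1|2|0|0
1|0|1|2|1
2|3|1|2|1
1|2|1|1|3
2|0|2|2|1
2|2|0|3|1
step 4: 1|1|2|0|0
1|0|1|2|1
2|3|1|2|1
1|2|1|1|3
2|0|2|2|1
3|2|0|3|1
step 5: 1|1|2|0|0
1|0|1|2|1
2|3|1|2|1
1|2|1|1|3
3|0|2|2|1
0|3|0|3|1
step 6: 1|1|2|0|0
1|0|1|2|1
2|3|1|2|1
1|2|1|1|3
3|0|2|2|1
1|3|0|3|1
step 7: 1|1|2|0|0
1|0|1|2|1
2|3|1|2|1
1|2|1|1|3
3|0|2|2|1
2|3|0|3|1
step 8: 1|1|2|0|0
1|0|1|2|1
2|3|1|2|1
1|2|1|1|3
3|0|2|2|1
3|3|0|3|1
step 9: 1|1|2|0|0
1|0|1|2|1
2|3|1|2|1
2|2|1|1|3
0|2|2|2|1
2|0|1|3|1
step 10: 1|1|2|0|0
1|0|1|2|1
2|3|1|2|1
2|2|1|1|3
0|2|2|2|1
3|0|1|3|1
step 11: 1|1|2|0|0
1|0|1|2|1
2|3|1|2|1
2|2|1|1|3
1|2|2|2|1
0|1|1|3|1
step 12: 1|1|2|0|0
1|0|1|2|1
2|3|1|2|1
2|2|1|1|3
1|2|2|2|1
1|1|1|3|1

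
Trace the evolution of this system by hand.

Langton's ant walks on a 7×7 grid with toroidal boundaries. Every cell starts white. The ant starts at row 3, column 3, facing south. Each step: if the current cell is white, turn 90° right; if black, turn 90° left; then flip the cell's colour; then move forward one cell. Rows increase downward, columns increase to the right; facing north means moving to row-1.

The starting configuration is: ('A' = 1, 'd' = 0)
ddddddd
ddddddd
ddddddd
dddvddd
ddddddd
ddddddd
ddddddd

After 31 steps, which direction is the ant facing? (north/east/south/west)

t=0: ddddddd
ddddddd
ddddddd
dddvddd
ddddddd
ddddddd
ddddddd
t=1: ddddddd
ddddddd
ddddddd
dd<Addd
ddddddd
ddddddd
ddddddd
t=2: ddddddd
ddddddd
dd^dddd
ddAAddd
ddddddd
ddddddd
ddddddd
t=3: ddddddd
ddddddd
ddA>ddd
ddAAddd
ddddddd
ddddddd
ddddddd
t=4: ddddddd
ddddddd
ddAAddd
ddAvddd
ddddddd
ddddddd
ddddddd
t=5: ddddddd
ddddddd
ddAAddd
ddAd>dd
ddddddd
ddddddd
ddddddd
t=6: ddddddd
ddddddd
ddAAddd
ddAdAdd
ddddvdd
ddddddd
ddddddd
t=7: ddddddd
ddddddd
ddAAddd
ddAdAdd
ddd<Add
ddddddd
ddddddd
t=8: ddddddd
ddddddd
ddAAddd
ddA^Add
dddAAdd
ddddddd
ddddddd
t=9: ddddddd
ddddddd
ddAAddd
ddAA>dd
dddAAdd
ddddddd
ddddddd
t=10: ddddddd
ddddddd
ddAA^dd
ddAAddd
dddAAdd
ddddddd
ddddddd
t=11: ddddddd
ddddddd
ddAAA>d
ddAAddd
dddAAdd
ddddddd
ddddddd
t=12: ddddddd
ddddddd
ddAAAAd
ddAAdvd
dddAAdd
ddddddd
ddddddd
t=13: ddddddd
ddddddd
ddAAAAd
ddAA<Ad
dddAAdd
ddddddd
ddddddd
t=14: ddddddd
ddddddd
ddAA^Ad
ddAAAAd
dddAAdd
ddddddd
ddddddd
t=15: ddddddd
ddddddd
ddA<dAd
ddAAAAd
dddAAdd
ddddddd
ddddddd
t=16: ddddddd
ddddddd
ddAddAd
ddAvAAd
dddAAdd
ddddddd
ddddddd
t=17: ddddddd
ddddddd
ddAddAd
ddAd>Ad
dddAAdd
ddddddd
ddddddd
t=18: ddddddd
ddddddd
ddAd^Ad
ddAddAd
dddAAdd
ddddddd
ddddddd
t=19: ddddddd
ddddddd
ddAdA>d
ddAddAd
dddAAdd
ddddddd
ddddddd
t=20: ddddddd
ddddd^d
ddAdAdd
ddAddAd
dddAAdd
ddddddd
ddddddd
t=21: ddddddd
dddddA>
ddAdAdd
ddAddAd
dddAAdd
ddddddd
ddddddd
t=22: ddddddd
dddddAA
ddAdAdv
ddAddAd
dddAAdd
ddddddd
ddddddd
t=23: ddddddd
dddddAA
ddAdA<A
ddAddAd
dddAAdd
ddddddd
ddddddd
t=24: ddddddd
ddddd^A
ddAdAAA
ddAddAd
dddAAdd
ddddddd
ddddddd
t=25: ddddddd
dddd<dA
ddAdAAA
ddAddAd
dddAAdd
ddddddd
ddddddd
t=26: dddd^dd
ddddAdA
ddAdAAA
ddAddAd
dddAAdd
ddddddd
ddddddd
t=27: ddddA>d
ddddAdA
ddAdAAA
ddAddAd
dddAAdd
ddddddd
ddddddd
t=28: ddddAAd
ddddAvA
ddAdAAA
ddAddAd
dddAAdd
ddddddd
ddddddd
t=29: ddddAAd
dddd<AA
ddAdAAA
ddAddAd
dddAAdd
ddddddd
ddddddd
t=30: ddddAAd
dddddAA
ddAdvAA
ddAddAd
dddAAdd
ddddddd
ddddddd
t=31: ddddAAd
dddddAA
ddAdd>A
ddAddAd
dddAAdd
ddddddd
ddddddd

east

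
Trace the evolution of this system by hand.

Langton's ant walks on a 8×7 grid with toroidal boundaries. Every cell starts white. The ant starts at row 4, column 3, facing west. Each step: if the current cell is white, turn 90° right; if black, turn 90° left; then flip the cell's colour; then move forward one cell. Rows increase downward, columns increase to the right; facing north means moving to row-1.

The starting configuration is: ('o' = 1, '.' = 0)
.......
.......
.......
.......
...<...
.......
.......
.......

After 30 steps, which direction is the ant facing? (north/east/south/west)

gen 0: .......
.......
.......
.......
...<...
.......
.......
.......
gen 1: .......
.......
.......
...^...
...o...
.......
.......
.......
gen 2: .......
.......
.......
...o>..
...o...
.......
.......
.......
gen 3: .......
.......
.......
...oo..
...ov..
.......
.......
.......
gen 4: .......
.......
.......
...oo..
...<o..
.......
.......
.......
gen 5: .......
.......
.......
...oo..
....o..
...v...
.......
.......
gen 6: .......
.......
.......
...oo..
....o..
..<o...
.......
.......
gen 7: .......
.......
.......
...oo..
..^.o..
..oo...
.......
.......
gen 8: .......
.......
.......
...oo..
..o>o..
..oo...
.......
.......
gen 9: .......
.......
.......
...oo..
..ooo..
..ov...
.......
.......
gen 10: .......
.......
.......
...oo..
..ooo..
..o.>..
.......
.......
gen 11: .......
.......
.......
...oo..
..ooo..
..o.o..
....v..
.......
gen 12: .......
.......
.......
...oo..
..ooo..
..o.o..
...<o..
.......
gen 13: .......
.......
.......
...oo..
..ooo..
..o^o..
...oo..
.......
gen 14: .......
.......
.......
...oo..
..ooo..
..oo>..
...oo..
.......
gen 15: .......
.......
.......
...oo..
..oo^..
..oo...
...oo..
.......
gen 16: .......
.......
.......
...oo..
..o<...
..oo...
...oo..
.......
gen 17: .......
.......
.......
...oo..
..o....
..ov...
...oo..
.......
gen 18: .......
.......
.......
...oo..
..o....
..o.>..
...oo..
.......
gen 19: .......
.......
.......
...oo..
..o....
..o.o..
...ov..
.......
gen 20: .......
.......
.......
...oo..
..o....
..o.o..
...o.>.
.......
gen 21: .......
.......
.......
...oo..
..o....
..o.o..
...o.o.
.....v.
gen 22: .......
.......
.......
...oo..
..o....
..o.o..
...o.o.
....<o.
gen 23: .......
.......
.......
...oo..
..o....
..o.o..
...o^o.
....oo.
gen 24: .......
.......
.......
...oo..
..o....
..o.o..
...oo>.
....oo.
gen 25: .......
.......
.......
...oo..
..o....
..o.o^.
...oo..
....oo.
gen 26: .......
.......
.......
...oo..
..o....
..o.oo>
...oo..
....oo.
gen 27: .......
.......
.......
...oo..
..o....
..o.ooo
...oo.v
....oo.
gen 28: .......
.......
.......
...oo..
..o....
..o.ooo
...oo<o
....oo.
gen 29: .......
.......
.......
...oo..
..o....
..o.o^o
...oooo
....oo.
gen 30: .......
.......
.......
...oo..
..o....
..o.<.o
...oooo
....oo.

west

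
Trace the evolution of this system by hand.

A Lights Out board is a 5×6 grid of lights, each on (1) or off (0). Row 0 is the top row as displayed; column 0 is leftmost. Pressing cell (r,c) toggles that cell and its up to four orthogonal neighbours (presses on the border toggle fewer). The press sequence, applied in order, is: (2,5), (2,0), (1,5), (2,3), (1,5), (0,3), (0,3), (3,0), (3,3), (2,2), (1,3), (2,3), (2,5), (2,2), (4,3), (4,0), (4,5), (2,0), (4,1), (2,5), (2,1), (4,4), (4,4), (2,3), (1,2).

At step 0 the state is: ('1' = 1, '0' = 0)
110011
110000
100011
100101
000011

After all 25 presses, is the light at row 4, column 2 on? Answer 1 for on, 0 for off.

0

gen 0: 110011
110000
100011
100101
000011
gen 1: 110011
110001
100000
100100
000011
gen 2: 110011
010001
010000
000100
000011
gen 3: 110010
010010
010001
000100
000011
gen 4: 110010
010110
011111
000000
000011
gen 5: 110011
010101
011110
000000
000011
gen 6: 111101
010001
011110
000000
000011
gen 7: 110011
010101
011110
000000
000011
gen 8: 110011
010101
111110
110000
100011
gen 9: 110011
010101
111010
111110
100111
gen 10: 110011
011101
100110
110110
100111
gen 11: 110111
010011
100010
110110
100111
gen 12: 110111
010111
101100
110010
100111
gen 13: 110111
010110
101111
110011
100111
gen 14: 110111
011110
110011
111011
100111
gen 15: 110111
011110
110011
111111
101001
gen 16: 110111
011110
110011
011111
011001
gen 17: 110111
011110
110011
011110
011010
gen 18: 110111
111110
000011
111110
011010
gen 19: 110111
111110
000011
101110
100010
gen 20: 110111
111111
000000
101111
100010
gen 21: 110111
101111
111000
111111
100010
gen 22: 110111
101111
111000
111101
100101
gen 23: 110111
101111
111000
111111
100010
gen 24: 110111
101011
110110
111011
100010
gen 25: 111111
110111
111110
111011
100010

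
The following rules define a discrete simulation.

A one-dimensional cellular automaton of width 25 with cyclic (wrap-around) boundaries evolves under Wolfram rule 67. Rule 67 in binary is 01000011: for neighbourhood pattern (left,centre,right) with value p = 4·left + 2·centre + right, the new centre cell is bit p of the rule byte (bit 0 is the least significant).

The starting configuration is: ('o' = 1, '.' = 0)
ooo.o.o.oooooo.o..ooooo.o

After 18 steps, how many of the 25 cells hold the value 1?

10

t=0: ooo.o.o.oooooo.o..ooooo.o
t=1: ..o..........o...o....o..
t=2: oo..ooooooooo..oo..ooo..o
t=3: .o.o........o.o.o.o..o.o.
t=4: o....ooooooo........o....
t=5: ..ooo......o.ooooooo..ooo
t=6: .o..o.ooooo........o.o..o
t=7: ...o......o.ooooooo....o.
t=8: ooo..ooooo........o.ooo..
t=9: ..o.o....o.ooooooo....o.o
t=10: .o....ooo........o.ooo...
t=11: o..ooo..o.ooooooo....o.oo
t=12: o.o..o.o........o.ooo....
t=13: ....o....ooooooo....o.ooo
t=14: .ooo..ooo......o.ooo....o
t=15: ...o.o..o.ooooo....o.ooo.
t=16: ooo....o......o.ooo....o.
t=17: ..o.ooo..ooooo....o.ooo..
t=18: oo....o.o....o.ooo....o.o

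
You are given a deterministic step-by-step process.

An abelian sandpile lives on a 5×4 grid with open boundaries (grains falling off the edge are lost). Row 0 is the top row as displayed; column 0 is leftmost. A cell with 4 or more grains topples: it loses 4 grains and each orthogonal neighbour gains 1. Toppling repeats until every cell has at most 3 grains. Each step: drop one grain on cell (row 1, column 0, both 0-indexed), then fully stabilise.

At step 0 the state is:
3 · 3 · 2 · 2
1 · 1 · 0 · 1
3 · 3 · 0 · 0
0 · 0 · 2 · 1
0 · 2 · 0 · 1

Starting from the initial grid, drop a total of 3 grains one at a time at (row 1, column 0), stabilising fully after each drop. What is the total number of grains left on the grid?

0) 3 · 3 · 2 · 2
1 · 1 · 0 · 1
3 · 3 · 0 · 0
0 · 0 · 2 · 1
0 · 2 · 0 · 1
1) 3 · 3 · 2 · 2
2 · 1 · 0 · 1
3 · 3 · 0 · 0
0 · 0 · 2 · 1
0 · 2 · 0 · 1
2) 3 · 3 · 2 · 2
3 · 1 · 0 · 1
3 · 3 · 0 · 0
0 · 0 · 2 · 1
0 · 2 · 0 · 1
3) 1 · 1 · 3 · 2
3 · 0 · 1 · 1
1 · 1 · 1 · 0
1 · 1 · 2 · 1
0 · 2 · 0 · 1

23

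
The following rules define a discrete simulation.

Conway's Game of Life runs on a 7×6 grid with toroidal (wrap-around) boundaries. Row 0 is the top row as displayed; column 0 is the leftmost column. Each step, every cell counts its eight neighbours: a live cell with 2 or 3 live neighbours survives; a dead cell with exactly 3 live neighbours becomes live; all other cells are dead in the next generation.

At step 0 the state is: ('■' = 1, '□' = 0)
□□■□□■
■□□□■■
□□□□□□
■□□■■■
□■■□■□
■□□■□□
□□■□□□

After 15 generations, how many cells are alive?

gen 0: □□■□□■
■□□□■■
□□□□□□
■□□■■■
□■■□■□
■□□■□□
□□■□□□
gen 1: ■■□■■■
■□□□■■
□□□■□□
■■■■■■
□■■□□□
□□□■□□
□■■■□□
gen 2: □□□□□□
□■■□□□
□□□□□□
■□□□■■
□□□□□■
□□□■□□
□■□□□■
gen 3: ■■■□□□
□□□□□□
■■□□□■
■□□□■■
■□□□□■
■□□□■□
□□□□□□
gen 4: □■□□□□
□□■□□■
□■□□■□
□□□□■□
□■□□□□
■□□□□□
■□□□□■
gen 5: □■□□□■
■■■□□□
□□□■■■
□□□□□□
□□□□□□
■■□□□■
■■□□□■
gen 6: □□□□□■
□■■■□□
■■■■■■
□□□□■□
■□□□□□
□■□□□■
□□■□■□
gen 7: □■□□■□
□□□□□□
■□□□□■
□□■□■□
■□□□□■
■■□□□■
■□□□■■
gen 8: ■□□□■□
■□□□□■
□□□□□■
□■□□■□
□□□□■□
□■□□□□
□□□□■□
gen 9: ■□□□■□
■□□□■□
□□□□■■
□□□□■■
□□□□□□
□□□□□□
□□□□□■
gen 10: ■□□□■□
■□□■■□
■□□■□□
□□□□■■
□□□□□□
□□□□□□
□□□□□■
gen 11: ■□□■■□
■■□■■□
■□□■□□
□□□□■■
□□□□□□
□□□□□□
□□□□□■
gen 12: ■■■■□□
■■□□□□
■■■■□□
□□□□■■
□□□□□□
□□□□□□
□□□□■■
gen 13: □□■■■□
□□□□□■
□□■■■□
■■■■■■
□□□□□□
□□□□□□
■■■■■■
gen 14: □□□□□□
□□□□□■
□□□□□□
■■□□□■
■■■■■■
■■■■■■
■■□□□■
gen 15: □□□□□■
□□□□□□
□□□□□■
□□□■□□
□□□□□□
□□□□□□
□□□■□□

4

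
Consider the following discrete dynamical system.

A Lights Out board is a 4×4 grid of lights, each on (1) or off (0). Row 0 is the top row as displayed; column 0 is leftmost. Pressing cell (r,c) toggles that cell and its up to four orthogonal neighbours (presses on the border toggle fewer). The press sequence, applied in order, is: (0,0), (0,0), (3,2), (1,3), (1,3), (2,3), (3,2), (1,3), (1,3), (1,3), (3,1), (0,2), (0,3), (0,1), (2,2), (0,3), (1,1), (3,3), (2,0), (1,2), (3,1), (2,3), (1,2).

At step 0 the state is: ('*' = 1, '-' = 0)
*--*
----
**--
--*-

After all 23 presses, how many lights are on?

k=0  *--*
----
**--
--*-
k=1  -*-*
*---
**--
--*-
k=2  *--*
----
**--
--*-
k=3  *--*
----
***-
-*-*
k=4  *---
--**
****
-*-*
k=5  *--*
----
***-
-*-*
k=6  *--*
---*
**-*
-*--
k=7  *--*
---*
****
--**
k=8  *---
--*-
***-
--**
k=9  *--*
---*
****
--**
k=10  *---
--*-
***-
--**
k=11  *---
--*-
*-*-
**-*
k=12  ****
----
*-*-
**-*
k=13  **--
---*
*-*-
**-*
k=14  --*-
-*-*
*-*-
**-*
k=15  --*-
-***
**-*
****
k=16  ---*
-**-
**-*
****
k=17  -*-*
*---
*--*
****
k=18  -*-*
*---
*---
**--
k=19  -*-*
----
-*--
-*--
k=20  -***
-***
-**-
-*--
k=21  -***
-***
--*-
*-*-
k=22  -***
-**-
---*
*-**
k=23  -*-*
---*
--**
*-**

8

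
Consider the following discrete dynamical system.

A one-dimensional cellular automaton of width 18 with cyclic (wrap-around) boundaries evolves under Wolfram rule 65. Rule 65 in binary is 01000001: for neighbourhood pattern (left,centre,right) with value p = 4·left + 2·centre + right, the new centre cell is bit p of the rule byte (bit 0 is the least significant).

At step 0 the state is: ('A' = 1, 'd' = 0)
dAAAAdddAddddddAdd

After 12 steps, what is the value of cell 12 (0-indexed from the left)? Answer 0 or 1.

[0] dAAAAdddAddddddAdd
[1] ddddAdAdddAAAAdddA
[2] dAAdddddAddddAdAdd
[3] ddAdAAAdddAAdddddA
[4] ddddddAdAddAdAAAdd
[5] AAAAAddddddddddAdA
[6] ddddAdAAAAAAAAdddd
[7] AAAddddddddddAdAAA
[8] ddAdAAAAAAAAdddddd
[9] AddddddddddAdAAAAA
[10] AdAAAAAAAAdddddddd
[11] dddddddddAdAAAAAAd
[12] AAAAAAAAddddddddAd

0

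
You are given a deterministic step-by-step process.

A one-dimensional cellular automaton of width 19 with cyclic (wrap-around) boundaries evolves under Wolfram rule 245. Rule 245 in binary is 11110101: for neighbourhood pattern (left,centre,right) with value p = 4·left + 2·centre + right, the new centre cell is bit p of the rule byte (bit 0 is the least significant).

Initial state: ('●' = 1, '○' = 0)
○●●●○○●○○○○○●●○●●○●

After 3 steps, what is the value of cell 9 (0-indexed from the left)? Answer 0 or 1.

step 0: ○●●●○○●○○○○○●●○●●○●
step 1: ●○●●●○●●●●●○○●●○●●●
step 2: ●●○●●●○●●●●●○○●●○●●
step 3: ●●●○●●●○●●●●●○○●●○●

1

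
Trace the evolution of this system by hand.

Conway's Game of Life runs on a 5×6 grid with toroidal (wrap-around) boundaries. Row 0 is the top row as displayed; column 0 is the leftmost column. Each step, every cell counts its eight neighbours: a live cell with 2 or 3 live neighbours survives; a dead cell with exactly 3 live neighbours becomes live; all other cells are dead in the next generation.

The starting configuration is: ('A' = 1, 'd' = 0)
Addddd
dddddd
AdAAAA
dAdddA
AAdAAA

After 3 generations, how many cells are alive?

t=0: Addddd
dddddd
AdAAAA
dAdddA
AAdAAA
t=1: AAddAd
AAdAAd
AAAAAA
dddddd
dAAdAd
t=2: ddddAd
dddddd
dddddd
dddddd
AAAAdA
t=3: AAAAAA
dddddd
dddddd
AAAddd
AAAAAA

15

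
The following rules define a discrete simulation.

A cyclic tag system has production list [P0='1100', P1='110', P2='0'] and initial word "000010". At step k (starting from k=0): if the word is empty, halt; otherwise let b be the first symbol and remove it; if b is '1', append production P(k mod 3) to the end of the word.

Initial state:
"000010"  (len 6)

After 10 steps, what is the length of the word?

[0] "000010"  (len 6)
[1] "00010"  (len 5)
[2] "0010"  (len 4)
[3] "010"  (len 3)
[4] "10"  (len 2)
[5] "0110"  (len 4)
[6] "110"  (len 3)
[7] "101100"  (len 6)
[8] "01100110"  (len 8)
[9] "1100110"  (len 7)
[10] "1001101100"  (len 10)

10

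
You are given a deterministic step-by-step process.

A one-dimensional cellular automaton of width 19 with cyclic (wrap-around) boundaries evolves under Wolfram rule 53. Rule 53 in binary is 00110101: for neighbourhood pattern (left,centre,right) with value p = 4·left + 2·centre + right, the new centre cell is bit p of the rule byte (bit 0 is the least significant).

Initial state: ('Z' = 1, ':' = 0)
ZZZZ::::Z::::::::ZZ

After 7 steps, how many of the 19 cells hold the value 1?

k=0  ZZZZ::::Z::::::::ZZ
k=1  ::::ZZZ:ZZZZZZZZ:::
k=2  ZZZ::::Z::::::::ZZZ
k=3  :::ZZZ:ZZZZZZZZ::::
k=4  ZZ::::Z::::::::ZZZZ
k=5  ::ZZZ:ZZZZZZZZ:::::
k=6  Z::::Z::::::::ZZZZZ
k=7  :ZZZ:ZZZZZZZZ::::::

11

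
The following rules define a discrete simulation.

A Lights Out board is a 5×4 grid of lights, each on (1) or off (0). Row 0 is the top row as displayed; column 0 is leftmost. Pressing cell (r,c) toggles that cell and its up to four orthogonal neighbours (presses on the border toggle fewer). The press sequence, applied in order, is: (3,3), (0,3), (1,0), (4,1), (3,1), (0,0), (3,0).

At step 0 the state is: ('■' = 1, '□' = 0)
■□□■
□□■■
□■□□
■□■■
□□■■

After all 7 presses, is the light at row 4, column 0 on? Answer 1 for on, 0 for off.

t=0: ■□□■
□□■■
□■□□
■□■■
□□■■
t=1: ■□□■
□□■■
□■□■
■□□□
□□■□
t=2: ■□■□
□□■□
□■□■
■□□□
□□■□
t=3: □□■□
■■■□
■■□■
■□□□
□□■□
t=4: □□■□
■■■□
■■□■
■■□□
■■□□
t=5: □□■□
■■■□
■□□■
□□■□
■□□□
t=6: ■■■□
□■■□
■□□■
□□■□
■□□□
t=7: ■■■□
□■■□
□□□■
■■■□
□□□□

0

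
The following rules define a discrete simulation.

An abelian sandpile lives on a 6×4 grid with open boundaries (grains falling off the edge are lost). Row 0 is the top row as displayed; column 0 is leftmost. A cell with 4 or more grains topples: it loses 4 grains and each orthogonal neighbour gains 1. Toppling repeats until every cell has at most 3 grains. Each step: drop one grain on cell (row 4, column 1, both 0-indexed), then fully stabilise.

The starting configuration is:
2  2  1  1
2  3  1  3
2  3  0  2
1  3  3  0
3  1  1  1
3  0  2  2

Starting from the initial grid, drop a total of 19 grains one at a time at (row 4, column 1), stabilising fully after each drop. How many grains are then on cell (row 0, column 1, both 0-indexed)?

k=0  2  2  1  1
2  3  1  3
2  3  0  2
1  3  3  0
3  1  1  1
3  0  2  2
k=1  2  2  1  1
2  3  1  3
2  3  0  2
1  3  3  0
3  2  1  1
3  0  2  2
k=2  2  2  1  1
2  3  1  3
2  3  0  2
1  3  3  0
3  3  1  1
3  0  2  2
k=3  2  3  1  1
3  0  2  3
3  1  2  2
3  2  0  1
1  2  3  1
0  2  2  2
k=4  2  3  1  1
3  0  2  3
3  1  2  2
3  2  0  1
1  3  3  1
0  2  2  2
k=5  2  3  1  1
3  0  2  3
3  1  2  2
3  3  1  1
2  1  0  2
0  3  3  2
k=6  2  3  1  1
3  0  2  3
3  1  2  2
3  3  1  1
2  2  0  2
0  3  3  2
k=7  2  3  1  1
3  0  2  3
3  1  2  2
3  3  1  1
2  3  0  2
0  3  3  2
k=8  3  3  1  1
0  1  2  3
1  3  2  2
2  1  2  1
0  3  2  2
2  1  0  3
k=9  3  3  1  1
0  1  2  3
1  3  2  2
2  2  2  1
1  0  3  2
2  2  0  3
k=10  3  3  1  1
0  1  2  3
1  3  2  2
2  2  2  1
1  1  3  2
2  2  0  3
k=11  3  3  1  1
0  1  2  3
1  3  2  2
2  2  2  1
1  2  3  2
2  2  0  3
k=12  3  3  1  1
0  1  2  3
1  3  2  2
2  2  2  1
1  3  3  2
2  2  0  3
k=13  3  3  1  1
0  1  2  3
1  3  2  2
2  3  3  1
2  1  0  3
2  3  1  3
k=14  3  3  1  1
0  1  2  3
1  3  2  2
2  3  3  1
2  2  0  3
2  3  1  3
k=15  3  3  1  1
0  1  2  3
1  3  2  2
2  3  3  1
2  3  0  3
2  3  1  3
k=16  3  3  1  1
0  2  3  3
2  1  0  3
3  2  1  2
3  2  2  3
3  0  2  3
k=17  3  3  1  1
0  2  3  3
2  1  0  3
3  2  1  2
3  3  2  3
3  0  2  3
k=18  3  3  1  1
0  2  3  3
3  2  0  3
1  0  2  2
2  2  3  3
0  2  2  3
k=19  3  3  1  1
0  2  3  3
3  2  0  3
1  0  2  2
2  3  3  3
0  2  2  3

3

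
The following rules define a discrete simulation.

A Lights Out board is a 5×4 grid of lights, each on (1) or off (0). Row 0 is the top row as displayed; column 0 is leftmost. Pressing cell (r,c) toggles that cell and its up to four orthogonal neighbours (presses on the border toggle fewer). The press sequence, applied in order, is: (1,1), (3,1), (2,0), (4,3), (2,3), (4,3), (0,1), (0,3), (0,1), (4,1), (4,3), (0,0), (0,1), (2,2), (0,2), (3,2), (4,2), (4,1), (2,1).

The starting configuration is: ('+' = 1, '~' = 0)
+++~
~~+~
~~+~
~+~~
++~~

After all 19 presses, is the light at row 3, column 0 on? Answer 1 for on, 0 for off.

gen 0: +++~
~~+~
~~+~
~+~~
++~~
gen 1: +~+~
++~~
~++~
~+~~
++~~
gen 2: +~+~
++~~
~~+~
+~+~
+~~~
gen 3: +~+~
~+~~
+++~
~~+~
+~~~
gen 4: +~+~
~+~~
+++~
~~++
+~++
gen 5: +~+~
~+~+
++~+
~~+~
+~++
gen 6: +~+~
~+~+
++~+
~~++
+~~~
gen 7: ~+~~
~~~+
++~+
~~++
+~~~
gen 8: ~+++
~~~~
++~+
~~++
+~~~
gen 9: +~~+
~+~~
++~+
~~++
+~~~
gen 10: +~~+
~+~~
++~+
~+++
~++~
gen 11: +~~+
~+~~
++~+
~++~
~+~+
gen 12: ~+~+
++~~
++~+
~++~
~+~+
gen 13: +~++
+~~~
++~+
~++~
~+~+
gen 14: +~++
+~+~
+~+~
~+~~
~+~+
gen 15: ++~~
+~~~
+~+~
~+~~
~+~+
gen 16: ++~~
+~~~
+~~~
~~++
~+++
gen 17: ++~~
+~~~
+~~~
~~~+
~~~~
gen 18: ++~~
+~~~
+~~~
~+~+
+++~
gen 19: ++~~
++~~
~++~
~~~+
+++~

0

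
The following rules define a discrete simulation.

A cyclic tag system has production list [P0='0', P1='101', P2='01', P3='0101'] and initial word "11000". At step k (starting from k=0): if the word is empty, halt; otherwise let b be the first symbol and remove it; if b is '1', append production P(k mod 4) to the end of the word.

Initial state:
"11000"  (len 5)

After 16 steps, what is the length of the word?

3

[0] "11000"  (len 5)
[1] "10000"  (len 5)
[2] "0000101"  (len 7)
[3] "000101"  (len 6)
[4] "00101"  (len 5)
[5] "0101"  (len 4)
[6] "101"  (len 3)
[7] "0101"  (len 4)
[8] "101"  (len 3)
[9] "010"  (len 3)
[10] "10"  (len 2)
[11] "001"  (len 3)
[12] "01"  (len 2)
[13] "1"  (len 1)
[14] "101"  (len 3)
[15] "0101"  (len 4)
[16] "101"  (len 3)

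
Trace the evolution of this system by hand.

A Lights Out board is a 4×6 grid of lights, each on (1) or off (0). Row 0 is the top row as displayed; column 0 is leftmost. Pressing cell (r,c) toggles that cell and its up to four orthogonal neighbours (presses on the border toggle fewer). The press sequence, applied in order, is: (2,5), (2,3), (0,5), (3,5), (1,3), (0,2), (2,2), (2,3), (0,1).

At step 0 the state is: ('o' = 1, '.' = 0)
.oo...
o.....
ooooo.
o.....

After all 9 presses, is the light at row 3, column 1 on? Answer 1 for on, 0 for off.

gen 0: .oo...
o.....
ooooo.
o.....
gen 1: .oo...
o....o
oooo.o
o....o
gen 2: .oo...
o..o.o
oo..oo
o..o.o
gen 3: .oo.oo
o..o..
oo..oo
o..o.o
gen 4: .oo.oo
o..o..
oo..o.
o..oo.
gen 5: .ooooo
o.o.o.
oo.oo.
o..oo.
gen 6: ....oo
o...o.
oo.oo.
o..oo.
gen 7: ....oo
o.o.o.
o.o.o.
o.ooo.
gen 8: ....oo
o.ooo.
o..o..
o.o.o.
gen 9: ooo.oo
ooooo.
o..o..
o.o.o.

0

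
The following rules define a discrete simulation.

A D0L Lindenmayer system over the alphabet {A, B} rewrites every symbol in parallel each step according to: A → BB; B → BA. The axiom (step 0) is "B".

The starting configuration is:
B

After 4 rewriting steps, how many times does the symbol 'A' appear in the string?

5

t=0: B
t=1: BA
t=2: BABB
t=3: BABBBABA
t=4: BABBBABABABBBABB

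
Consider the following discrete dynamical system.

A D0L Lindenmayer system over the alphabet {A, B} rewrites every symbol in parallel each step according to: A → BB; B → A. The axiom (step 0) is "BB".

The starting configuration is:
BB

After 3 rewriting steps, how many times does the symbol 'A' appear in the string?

4

gen 0: BB
gen 1: AA
gen 2: BBBB
gen 3: AAAA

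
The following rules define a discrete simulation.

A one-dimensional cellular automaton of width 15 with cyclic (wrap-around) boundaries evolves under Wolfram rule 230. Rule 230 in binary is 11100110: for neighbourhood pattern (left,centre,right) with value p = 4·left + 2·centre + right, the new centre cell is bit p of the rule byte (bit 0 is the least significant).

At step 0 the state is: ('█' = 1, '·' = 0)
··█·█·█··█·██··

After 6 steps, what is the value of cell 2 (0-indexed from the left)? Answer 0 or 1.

k=0  ··█·█·█··█·██··
k=1  ·██████·███·█··
k=2  █·██████·████··
k=3  ██·██████·███·█
k=4  ███·██████·███·
k=5  ·███·██████·███
k=6  █·███·██████·██

1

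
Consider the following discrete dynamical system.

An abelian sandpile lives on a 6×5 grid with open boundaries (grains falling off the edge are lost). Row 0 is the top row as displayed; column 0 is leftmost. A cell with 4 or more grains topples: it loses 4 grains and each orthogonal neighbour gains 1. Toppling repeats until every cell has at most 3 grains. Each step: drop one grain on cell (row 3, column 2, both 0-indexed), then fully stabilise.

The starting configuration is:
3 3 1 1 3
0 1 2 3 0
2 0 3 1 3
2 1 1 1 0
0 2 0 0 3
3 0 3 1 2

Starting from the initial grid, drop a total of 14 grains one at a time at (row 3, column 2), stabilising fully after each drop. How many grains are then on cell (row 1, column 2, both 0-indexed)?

gen 0: 3 3 1 1 3
0 1 2 3 0
2 0 3 1 3
2 1 1 1 0
0 2 0 0 3
3 0 3 1 2
gen 1: 3 3 1 1 3
0 1 2 3 0
2 0 3 1 3
2 1 2 1 0
0 2 0 0 3
3 0 3 1 2
gen 2: 3 3 1 1 3
0 1 2 3 0
2 0 3 1 3
2 1 3 1 0
0 2 0 0 3
3 0 3 1 2
gen 3: 3 3 1 1 3
0 1 3 3 0
2 1 0 2 3
2 2 1 2 0
0 2 1 0 3
3 0 3 1 2
gen 4: 3 3 1 1 3
0 1 3 3 0
2 1 0 2 3
2 2 2 2 0
0 2 1 0 3
3 0 3 1 2
gen 5: 3 3 1 1 3
0 1 3 3 0
2 1 0 2 3
2 2 3 2 0
0 2 1 0 3
3 0 3 1 2
gen 6: 3 3 1 1 3
0 1 3 3 0
2 1 1 2 3
2 3 0 3 0
0 2 2 0 3
3 0 3 1 2
gen 7: 3 3 1 1 3
0 1 3 3 0
2 1 1 2 3
2 3 1 3 0
0 2 2 0 3
3 0 3 1 2
gen 8: 3 3 1 1 3
0 1 3 3 0
2 1 1 2 3
2 3 2 3 0
0 2 2 0 3
3 0 3 1 2
gen 9: 3 3 1 1 3
0 1 3 3 0
2 1 1 2 3
2 3 3 3 0
0 2 2 0 3
3 0 3 1 2
gen 10: 3 3 1 1 3
0 1 3 3 0
2 2 2 3 3
3 0 2 0 1
0 3 3 1 3
3 0 3 1 2
gen 11: 3 3 1 1 3
0 1 3 3 0
2 2 2 3 3
3 0 3 0 1
0 3 3 1 3
3 0 3 1 2
gen 12: 3 3 1 1 3
0 1 3 3 0
2 2 3 3 3
3 2 1 1 1
1 0 2 2 3
3 2 0 2 2
gen 13: 3 3 1 1 3
0 1 3 3 0
2 2 3 3 3
3 2 2 1 1
1 0 2 2 3
3 2 0 2 2
gen 14: 3 3 1 1 3
0 1 3 3 0
2 2 3 3 3
3 2 3 1 1
1 0 2 2 3
3 2 0 2 2

3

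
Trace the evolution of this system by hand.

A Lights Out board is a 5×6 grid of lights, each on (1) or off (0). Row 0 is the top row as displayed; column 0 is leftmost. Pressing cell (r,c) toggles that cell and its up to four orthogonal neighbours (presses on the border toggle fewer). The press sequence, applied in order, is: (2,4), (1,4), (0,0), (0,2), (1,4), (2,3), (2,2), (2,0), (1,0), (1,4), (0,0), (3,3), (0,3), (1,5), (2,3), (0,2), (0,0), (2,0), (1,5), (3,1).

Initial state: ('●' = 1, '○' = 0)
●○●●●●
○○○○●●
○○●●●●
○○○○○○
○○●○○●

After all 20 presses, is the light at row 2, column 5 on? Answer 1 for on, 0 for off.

gen 0: ●○●●●●
○○○○●●
○○●●●●
○○○○○○
○○●○○●
gen 1: ●○●●●●
○○○○○●
○○●○○○
○○○○●○
○○●○○●
gen 2: ●○●●○●
○○○●●○
○○●○●○
○○○○●○
○○●○○●
gen 3: ○●●●○●
●○○●●○
○○●○●○
○○○○●○
○○●○○●
gen 4: ○○○○○●
●○●●●○
○○●○●○
○○○○●○
○○●○○●
gen 5: ○○○○●●
●○●○○●
○○●○○○
○○○○●○
○○●○○●
gen 6: ○○○○●●
●○●●○●
○○○●●○
○○○●●○
○○●○○●
gen 7: ○○○○●●
●○○●○●
○●●○●○
○○●●●○
○○●○○●
gen 8: ○○○○●●
○○○●○●
●○●○●○
●○●●●○
○○●○○●
gen 9: ●○○○●●
●●○●○●
○○●○●○
●○●●●○
○○●○○●
gen 10: ●○○○○●
●●○○●○
○○●○○○
●○●●●○
○○●○○●
gen 11: ○●○○○●
○●○○●○
○○●○○○
●○●●●○
○○●○○●
gen 12: ○●○○○●
○●○○●○
○○●●○○
●○○○○○
○○●●○●
gen 13: ○●●●●●
○●○●●○
○○●●○○
●○○○○○
○○●●○●
gen 14: ○●●●●○
○●○●○●
○○●●○●
●○○○○○
○○●●○●
gen 15: ○●●●●○
○●○○○●
○○○○●●
●○○●○○
○○●●○●
gen 16: ○○○○●○
○●●○○●
○○○○●●
●○○●○○
○○●●○●
gen 17: ●●○○●○
●●●○○●
○○○○●●
●○○●○○
○○●●○●
gen 18: ●●○○●○
○●●○○●
●●○○●●
○○○●○○
○○●●○●
gen 19: ●●○○●●
○●●○●○
●●○○●○
○○○●○○
○○●●○●
gen 20: ●●○○●●
○●●○●○
●○○○●○
●●●●○○
○●●●○●

0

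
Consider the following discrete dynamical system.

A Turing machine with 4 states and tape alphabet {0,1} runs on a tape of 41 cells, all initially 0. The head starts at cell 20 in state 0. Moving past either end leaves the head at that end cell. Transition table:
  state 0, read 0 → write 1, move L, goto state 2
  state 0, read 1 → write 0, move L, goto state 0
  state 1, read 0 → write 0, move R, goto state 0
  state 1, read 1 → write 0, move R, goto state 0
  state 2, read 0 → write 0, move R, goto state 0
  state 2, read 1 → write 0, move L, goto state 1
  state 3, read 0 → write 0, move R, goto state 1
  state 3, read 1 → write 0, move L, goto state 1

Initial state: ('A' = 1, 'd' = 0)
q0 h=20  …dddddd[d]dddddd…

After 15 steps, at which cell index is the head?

15

step 0: q0 h=20  …dddddd[d]dddddd…
step 1: q2 h=19  …dddddd[d]Addddd…
step 2: q0 h=20  …dddddd[A]dddddd…
step 3: q0 h=19  …dddddd[d]dddddd…
step 4: q2 h=18  …dddddd[d]Addddd…
step 5: q0 h=19  …dddddd[A]dddddd…
step 6: q0 h=18  …dddddd[d]dddddd…
step 7: q2 h=17  …dddddd[d]Addddd…
step 8: q0 h=18  …dddddd[A]dddddd…
step 9: q0 h=17  …dddddd[d]dddddd…
step 10: q2 h=16  …dddddd[d]Addddd…
step 11: q0 h=17  …dddddd[A]dddddd…
step 12: q0 h=16  …dddddd[d]dddddd…
step 13: q2 h=15  …dddddd[d]Addddd…
step 14: q0 h=16  …dddddd[A]dddddd…
step 15: q0 h=15  …dddddd[d]dddddd…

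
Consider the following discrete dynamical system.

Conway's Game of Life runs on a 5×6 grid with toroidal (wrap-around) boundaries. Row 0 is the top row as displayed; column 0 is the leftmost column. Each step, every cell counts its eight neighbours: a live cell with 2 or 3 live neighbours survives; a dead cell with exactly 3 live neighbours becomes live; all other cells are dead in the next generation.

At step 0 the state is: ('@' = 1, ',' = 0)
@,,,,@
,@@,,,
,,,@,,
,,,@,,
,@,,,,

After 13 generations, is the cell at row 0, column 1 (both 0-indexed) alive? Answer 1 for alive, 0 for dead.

0

[0] @,,,,@
,@@,,,
,,,@,,
,,,@,,
,@,,,,
[1] @,@,,,
@@@,,,
,,,@,,
,,@,,,
@,,,,,
[2] @,@,,@
@,@@,,
,,,@,,
,,,,,,
,,,,,,
[3] @,@@,@
@,@@@@
,,@@,,
,,,,,,
,,,,,,
[4] @,@,,,
@,,,,,
,@@,,@
,,,,,,
,,,,,,
[5] ,@,,,,
@,@,,@
@@,,,,
,,,,,,
,,,,,,
[6] @@,,,,
,,@,,@
@@,,,@
,,,,,,
,,,,,,
[7] @@,,,,
,,@,,@
@@,,,@
@,,,,,
,,,,,,
[8] @@,,,,
,,@,,@
,@,,,@
@@,,,@
@@,,,,
[9] ,,@,,@
,,@,,@
,@@,@@
,,@,,@
,,@,,,
[10] ,@@@,,
,,@,,@
,@@,@@
@,@,@@
,@@@,,
[11] @,,,@,
,,,,,@
,,@,,,
,,,,,,
,,,,,@
[12] @,,,@,
,,,,,@
,,,,,,
,,,,,,
,,,,,@
[13] @,,,@,
,,,,,@
,,,,,,
,,,,,,
,,,,,@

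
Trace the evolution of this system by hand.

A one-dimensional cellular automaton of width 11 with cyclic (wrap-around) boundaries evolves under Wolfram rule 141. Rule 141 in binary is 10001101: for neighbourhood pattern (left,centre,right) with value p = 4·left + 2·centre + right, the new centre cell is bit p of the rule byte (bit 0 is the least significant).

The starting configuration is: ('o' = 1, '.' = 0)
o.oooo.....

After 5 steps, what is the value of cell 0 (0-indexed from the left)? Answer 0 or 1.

step 0: o.oooo.....
step 1: o.ooo..ooo.
step 2: o.oo...oo..
step 3: o.o..o.o...
step 4: o.o..o.o.o.
step 5: o.o..o.o.o.

1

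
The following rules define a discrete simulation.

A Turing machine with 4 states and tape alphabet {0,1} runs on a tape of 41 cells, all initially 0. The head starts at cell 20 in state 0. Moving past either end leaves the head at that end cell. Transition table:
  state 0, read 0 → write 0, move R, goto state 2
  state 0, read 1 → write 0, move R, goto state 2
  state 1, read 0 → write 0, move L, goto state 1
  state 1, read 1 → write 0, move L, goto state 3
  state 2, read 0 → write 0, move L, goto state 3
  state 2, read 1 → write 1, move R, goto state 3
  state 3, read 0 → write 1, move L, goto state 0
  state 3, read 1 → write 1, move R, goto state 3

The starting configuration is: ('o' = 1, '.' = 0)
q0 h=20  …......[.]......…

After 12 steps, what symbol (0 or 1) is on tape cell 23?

1

step 0: q0 h=20  …......[.]......…
step 1: q2 h=21  …......[.]......…
step 2: q3 h=20  …......[.]......…
step 3: q0 h=19  …......[.]o.....…
step 4: q2 h=20  …......[o]......…
step 5: q3 h=21  ….....o[.]......…
step 6: q0 h=20  …......[o]o.....…
step 7: q2 h=21  …......[o]......…
step 8: q3 h=22  ….....o[.]......…
step 9: q0 h=21  …......[o]o.....…
step 10: q2 h=22  …......[o]......…
step 11: q3 h=23  ….....o[.]......…
step 12: q0 h=22  …......[o]o.....…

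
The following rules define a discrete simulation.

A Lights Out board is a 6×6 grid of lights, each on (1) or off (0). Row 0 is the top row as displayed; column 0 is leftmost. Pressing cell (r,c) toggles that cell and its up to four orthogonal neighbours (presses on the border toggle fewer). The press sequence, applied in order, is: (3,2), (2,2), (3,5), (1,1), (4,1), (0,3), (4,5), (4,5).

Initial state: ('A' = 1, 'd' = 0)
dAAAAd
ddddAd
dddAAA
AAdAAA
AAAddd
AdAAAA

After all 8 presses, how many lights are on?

15

[0] dAAAAd
ddddAd
dddAAA
AAdAAA
AAAddd
AdAAAA
[1] dAAAAd
ddddAd
ddAAAA
AdAdAA
AAdddd
AdAAAA
[2] dAAAAd
ddAdAd
dAddAA
AdddAA
AAdddd
AdAAAA
[3] dAAAAd
ddAdAd
dAddAd
Addddd
AAdddA
AdAAAA
[4] ddAAAd
AAddAd
ddddAd
Addddd
AAdddA
AdAAAA
[5] ddAAAd
AAddAd
ddddAd
AAdddd
ddAddA
AAAAAA
[6] dddddd
AAdAAd
ddddAd
AAdddd
ddAddA
AAAAAA
[7] dddddd
AAdAAd
ddddAd
AAdddA
ddAdAd
AAAAAd
[8] dddddd
AAdAAd
ddddAd
AAdddd
ddAddA
AAAAAA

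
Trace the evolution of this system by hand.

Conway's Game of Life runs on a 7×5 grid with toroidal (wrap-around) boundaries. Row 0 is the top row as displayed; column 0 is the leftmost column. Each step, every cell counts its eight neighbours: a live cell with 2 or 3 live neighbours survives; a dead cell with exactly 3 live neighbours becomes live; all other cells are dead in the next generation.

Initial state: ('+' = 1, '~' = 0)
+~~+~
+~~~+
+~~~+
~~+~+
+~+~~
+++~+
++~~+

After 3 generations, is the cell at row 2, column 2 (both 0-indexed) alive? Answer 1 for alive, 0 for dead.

k=0  +~~+~
+~~~+
+~~~+
~~+~+
+~+~~
+++~+
++~~+
k=1  ~~~+~
~+~+~
~+~~~
~~~~+
~~+~~
~~+~~
~~~~~
k=2  ~~+~~
~~~~~
+~+~~
~~~~~
~~~+~
~~~~~
~~~~~
k=3  ~~~~~
~+~~~
~~~~~
~~~~~
~~~~~
~~~~~
~~~~~

0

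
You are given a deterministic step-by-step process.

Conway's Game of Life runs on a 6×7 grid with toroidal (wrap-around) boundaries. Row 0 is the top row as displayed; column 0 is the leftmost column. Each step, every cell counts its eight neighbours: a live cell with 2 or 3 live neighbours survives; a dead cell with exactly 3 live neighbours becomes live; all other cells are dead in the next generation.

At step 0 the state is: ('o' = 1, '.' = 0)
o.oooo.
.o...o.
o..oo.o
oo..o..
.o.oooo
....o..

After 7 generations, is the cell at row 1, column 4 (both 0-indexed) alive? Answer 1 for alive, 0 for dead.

gen 0: o.oooo.
.o...o.
o..oo.o
oo..o..
.o.oooo
....o..
gen 1: .ooo.oo
.o.....
..ooo.o
.o.....
.ooo..o
oo.....
gen 2: ......o
.o....o
oooo...
.o..oo.
.......
....oo.
gen 3: o.....o
.o....o
...oooo
oo.oo..
.......
.....o.
gen 4: o....oo
....o..
.o.o..o
o.oo..o
....o..
......o
gen 5: o....oo
....o..
.o.oooo
ooooooo
o..o.oo
o.....o
gen 6: o....o.
...o...
.o.....
.......
...o...
.o..o..
gen 7: ....o..
.......
.......
.......
.......
....o..

0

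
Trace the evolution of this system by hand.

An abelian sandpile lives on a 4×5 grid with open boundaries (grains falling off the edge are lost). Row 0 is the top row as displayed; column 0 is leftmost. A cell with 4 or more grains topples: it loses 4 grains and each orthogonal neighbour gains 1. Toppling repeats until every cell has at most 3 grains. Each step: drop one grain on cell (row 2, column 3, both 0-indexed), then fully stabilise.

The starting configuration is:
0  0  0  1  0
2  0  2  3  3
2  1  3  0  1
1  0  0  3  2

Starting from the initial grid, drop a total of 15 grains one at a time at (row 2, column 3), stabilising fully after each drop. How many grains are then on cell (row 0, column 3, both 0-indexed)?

3

t=0: 0  0  0  1  0
2  0  2  3  3
2  1  3  0  1
1  0  0  3  2
t=1: 0  0  0  1  0
2  0  2  3  3
2  1  3  1  1
1  0  0  3  2
t=2: 0  0  0  1  0
2  0  2  3  3
2  1  3  2  1
1  0  0  3  2
t=3: 0  0  0  1  0
2  0  2  3  3
2  1  3  3  1
1  0  0  3  2
t=4: 0  0  1  2  1
2  1  0  2  0
2  2  1  3  3
1  0  2  0  3
t=5: 0  0  1  2  1
2  1  0  3  1
2  2  2  1  1
1  0  2  2  0
t=6: 0  0  1  2  1
2  1  0  3  1
2  2  2  2  1
1  0  2  2  0
t=7: 0  0  1  2  1
2  1  0  3  1
2  2  2  3  1
1  0  2  2  0
t=8: 0  0  1  3  1
2  1  1  0  2
2  2  3  1  2
1  0  2  3  0
t=9: 0  0  1  3  1
2  1  1  0  2
2  2  3  2  2
1  0  2  3  0
t=10: 0  0  1  3  1
2  1  1  0  2
2  2  3  3  2
1  0  2  3  0
t=11: 0  0  1  3  1
2  1  2  1  2
2  3  1  2  3
1  1  0  1  1
t=12: 0  0  1  3  1
2  1  2  1  2
2  3  1  3  3
1  1  0  1  1
t=13: 0  0  1  3  1
2  1  2  2  3
2  3  2  1  0
1  1  0  2  2
t=14: 0  0  1  3  1
2  1  2  2  3
2  3  2  2  0
1  1  0  2  2
t=15: 0  0  1  3  1
2  1  2  2  3
2  3  2  3  0
1  1  0  2  2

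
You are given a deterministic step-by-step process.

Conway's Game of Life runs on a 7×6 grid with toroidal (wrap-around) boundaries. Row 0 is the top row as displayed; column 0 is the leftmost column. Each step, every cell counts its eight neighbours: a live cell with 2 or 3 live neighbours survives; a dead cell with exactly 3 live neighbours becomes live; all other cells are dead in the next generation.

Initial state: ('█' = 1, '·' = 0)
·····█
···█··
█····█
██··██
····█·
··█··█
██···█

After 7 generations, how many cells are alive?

[0] ·····█
···█··
█····█
██··██
····█·
··█··█
██···█
[1] ····██
█···██
·█····
·█··█·
·█·██·
·█··██
·█··██
[2] ···█··
█···█·
·█··█·
██·██·
·█·█··
·█····
···█··
[3] ···██·
···███
·██·█·
██·███
·█·██·
······
··█···
[4] ··█··█
·····█
·█····
······
·█·█··
··██··
···█··
[5] ····█·
█·····
······
··█···
···█··
···██·
···██·
[6] ···███
······
······
······
··███·
··█···
·····█
[7] ····██
····█·
······
···█··
··██··
··█·█·
···█·█

10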